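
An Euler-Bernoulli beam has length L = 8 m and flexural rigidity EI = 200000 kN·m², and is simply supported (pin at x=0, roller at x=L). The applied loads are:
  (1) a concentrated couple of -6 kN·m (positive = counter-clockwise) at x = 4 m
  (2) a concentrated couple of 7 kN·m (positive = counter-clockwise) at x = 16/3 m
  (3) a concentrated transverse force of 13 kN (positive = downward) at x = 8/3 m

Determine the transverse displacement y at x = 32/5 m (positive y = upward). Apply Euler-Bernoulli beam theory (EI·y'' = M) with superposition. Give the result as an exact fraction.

Load 1 — applied couple M₀=-6 kN·m at a=4 m (b=L-a=4):
  y_1 = (M₀x³/(6L)-M₀(x-a)²/2+C₁x)/EI  [x>a] with C₁=M₀(3b²-L²)/(6L)=2 = ((-6)·(32/5)³/(6·8)-(-6)·((32/5)-4)²/2+2·(32/5))/200000 = -21/1562500 m
Load 2 — applied couple M₀=7 kN·m at a=16/3 m (b=L-a=8/3):
  y_2 = (M₀x³/(6L)-M₀(x-a)²/2+C₁x)/EI  [x>a] with C₁=M₀(3b²-L²)/(6L)=-56/9 = (7·(32/5)³/(6·8)-7·((32/5)-(16/3))²/2+(-56/9)·(32/5))/200000 = -98/3515625 m
Load 3 — point force P=13 kN at a=8/3 m (b=L-a=16/3):
  y_3 = -Pa(L-x)(2Lx-a²-x²)/(6LEI)  [x>a] = -13·(8/3)·(8-(32/5))·(2·8·(32/5)-(8/3)²-(32/5)²)/(6·8·200000) = -9932/31640625 m
Superposition: y = Σ y_i = -44957/126562500 m ≈ -0.000355 m

y(32/5) = -44957/126562500 m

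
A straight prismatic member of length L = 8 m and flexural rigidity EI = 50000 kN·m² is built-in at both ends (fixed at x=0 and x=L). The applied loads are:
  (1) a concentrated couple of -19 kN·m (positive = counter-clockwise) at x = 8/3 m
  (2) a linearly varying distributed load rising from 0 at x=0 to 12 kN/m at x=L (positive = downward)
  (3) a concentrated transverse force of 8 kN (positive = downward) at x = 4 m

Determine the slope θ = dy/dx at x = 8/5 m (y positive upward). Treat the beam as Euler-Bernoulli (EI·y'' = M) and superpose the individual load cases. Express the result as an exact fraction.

θ(8/5) = -4063/5859375 rad

Load 1 — applied couple M₀=-19 kN·m at a=8/3 m (b=L-a=16/3):
  θ_1 = (R_Ax²/2 - M_Ax)/EI  [x≤a] with R_A=-19/6, M_A=0 = ((-19/6)·(8/5)²/2 - 0·(8/5))/50000 = -19/234375 rad
Load 2 — triangular load w₀=12 kN/m (0→w₀ over full span):
  θ_2 = -w₀(2x(L-x)(L-2x)(x+2L)+x²(L-x)²)/(120LEI) = -12·(2·(8/5)·(8-(8/5))·(8-2·(8/5))·((8/5)+2·8)+(8/5)²·(8-(8/5))²)/(120·8·50000) = -896/1953125 rad
Load 3 — point force P=8 kN at a=4 m (b=L-a=4):
  θ_3 = -Pb²x(2aL-(3a+b)x)/(2L³EI)  [x≤a] = -8·4²·(8/5)·(2·4·8-(3·4+4)·(8/5))/(2·8³·50000) = -12/78125 rad
Superposition: θ = Σ θ_i = -4063/5859375 rad ≈ -0.000693 rad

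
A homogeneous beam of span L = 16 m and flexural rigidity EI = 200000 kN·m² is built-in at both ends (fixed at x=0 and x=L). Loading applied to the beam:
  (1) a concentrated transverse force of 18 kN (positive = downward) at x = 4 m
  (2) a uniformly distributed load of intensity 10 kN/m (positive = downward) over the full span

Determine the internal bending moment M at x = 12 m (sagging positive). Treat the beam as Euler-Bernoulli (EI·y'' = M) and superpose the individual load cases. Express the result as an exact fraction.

Load 1 — point force P=18 kN at a=4 m (b=L-a=12):
  M_1 = Pa²(a+3b)(L-x)/L³ - Pa²b/L²  [x>a] = 18·4²·(4+3·12)·(16-12)/16³ - 18·4²·12/16² = -9/4 kN·m
Load 2 — uniform load w=10 kN/m over full span:
  M_2 = wLx/2 - wL²/12 - wx²/2 = 10·16·12/2 - 10·16²/12 - 10·12²/2 = 80/3 kN·m
Superposition: M = Σ M_i = 293/12 kN·m ≈ 24.416667 kN·m

M(12) = 293/12 kN·m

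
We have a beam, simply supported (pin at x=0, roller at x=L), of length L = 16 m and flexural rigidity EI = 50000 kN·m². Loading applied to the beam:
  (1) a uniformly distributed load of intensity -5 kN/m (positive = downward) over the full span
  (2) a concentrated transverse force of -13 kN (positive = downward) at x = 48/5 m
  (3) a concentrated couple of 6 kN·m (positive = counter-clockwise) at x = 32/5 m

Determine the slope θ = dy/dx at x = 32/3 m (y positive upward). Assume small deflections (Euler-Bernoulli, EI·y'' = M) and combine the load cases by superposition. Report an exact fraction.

θ(32/3) = -326474/31640625 rad

Load 1 — uniform load w=-5 kN/m over full span:
  θ_1 = -w(L³-6Lx²+4x³)/(24EI) = -(-5)·(16³-6·16·(32/3)²+4·(32/3)³)/(24·50000) = -416/50625 rad
Load 2 — point force P=-13 kN at a=48/5 m (b=L-a=32/5):
  θ_2 = -Pa(2L²-6Lx+3x²+a²)/(6LEI)  [x>a] = -(-13)·(48/5)·(2·16²-6·16·(32/3)+3·(32/3)²+(48/5)²)/(6·16·50000) = -2392/1171875 rad
Load 3 — applied couple M₀=6 kN·m at a=32/5 m (b=L-a=48/5):
  θ_3 = (M₀x²/(2L)-M₀(x-a)+C₁)/EI  [x>a] with C₁=M₀(3b²-L²)/(6L)=32/25 = (6·(32/3)²/(2·16)-6·((32/3)-(32/5))+(32/25))/50000 = -14/234375 rad
Superposition: θ = Σ θ_i = -326474/31640625 rad ≈ -0.010318 rad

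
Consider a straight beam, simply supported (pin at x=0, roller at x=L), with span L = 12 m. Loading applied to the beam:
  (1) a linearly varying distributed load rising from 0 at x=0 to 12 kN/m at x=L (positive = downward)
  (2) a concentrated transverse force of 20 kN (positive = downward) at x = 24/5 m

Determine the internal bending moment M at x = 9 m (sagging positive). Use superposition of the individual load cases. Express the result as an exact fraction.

Load 1 — triangular load w₀=12 kN/m (0→w₀ over full span):
  M_1 = w₀Lx/6 - w₀x³/(6L) = 12·12·9/6 - 12·9³/(6·12) = 189/2 kN·m
Load 2 — point force P=20 kN at a=24/5 m (b=L-a=36/5):
  M_2 = Pa(L-x)/L  [x>a] = 20·(24/5)·(12-9)/12 = 24 kN·m
Superposition: M = Σ M_i = 237/2 kN·m ≈ 118.500000 kN·m

M(9) = 237/2 kN·m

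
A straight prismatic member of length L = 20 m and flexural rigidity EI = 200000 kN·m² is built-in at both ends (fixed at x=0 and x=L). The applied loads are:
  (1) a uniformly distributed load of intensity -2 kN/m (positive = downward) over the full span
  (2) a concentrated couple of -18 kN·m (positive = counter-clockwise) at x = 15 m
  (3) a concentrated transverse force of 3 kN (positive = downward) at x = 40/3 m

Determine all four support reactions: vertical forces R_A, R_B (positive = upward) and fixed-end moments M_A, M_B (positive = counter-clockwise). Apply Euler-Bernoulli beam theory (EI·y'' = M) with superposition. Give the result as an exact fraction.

R_A = -14569/720 kN, M_A = -4885/72 kN·m, R_B = -12071/720 kN, M_B = 4403/72 kN·m

Load 1 — uniform load w=-2 kN/m over full span:
  R_A = wL/2 = (-2)·20/2 = -20 kN
  M_A = wL²/12 = (-2)·20²/12 = -200/3 kN·m
  R_B = wL/2 = (-2)·20/2 = -20 kN
  M_B = -wL²/12 = -(-2)·20²/12 = 200/3 kN·m
Load 2 — applied couple M₀=-18 kN·m at a=15 m (b=L-a=5):
  R_A = 6M₀ab/L³ = 6·(-18)·15·5/20³ = -81/80 kN
  M_A = M₀b(2a-b)/L² = (-18)·5·(2·15-5)/20² = -45/8 kN·m
  R_B = -6M₀ab/L³ = -6·(-18)·15·5/20³ = 81/80 kN
  M_B = M₀a(2b-a)/L² = (-18)·15·(2·5-15)/20² = 27/8 kN·m
Load 3 — point force P=3 kN at a=40/3 m (b=L-a=20/3):
  R_A = Pb²(3a+b)/L³ = 3·(20/3)²·(3·(40/3)+(20/3))/20³ = 7/9 kN
  M_A = Pab²/L² = 3·(40/3)·(20/3)²/20² = 40/9 kN·m
  R_B = Pa²(a+3b)/L³ = 3·(40/3)²·((40/3)+3·(20/3))/20³ = 20/9 kN
  M_B = -Pa²b/L² = -3·(40/3)²·(20/3)/20² = -80/9 kN·m
Superposition: R_A = -14569/720 kN, M_A = -4885/72 kN·m, R_B = -12071/720 kN, M_B = 4403/72 kN·m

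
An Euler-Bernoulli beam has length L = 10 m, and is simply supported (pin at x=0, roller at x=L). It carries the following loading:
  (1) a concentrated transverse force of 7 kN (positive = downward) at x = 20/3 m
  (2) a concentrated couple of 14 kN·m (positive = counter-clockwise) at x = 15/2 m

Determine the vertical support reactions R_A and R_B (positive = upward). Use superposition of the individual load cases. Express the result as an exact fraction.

R_A = 56/15 kN, R_B = 49/15 kN

Load 1 — point force P=7 kN at a=20/3 m (b=L-a=10/3):
  R_A = Pb/L = 7·(10/3)/10 = 7/3 kN
  R_B = Pa/L = 7·(20/3)/10 = 14/3 kN
Load 2 — applied couple M₀=14 kN·m at a=15/2 m (b=L-a=5/2):
  R_A = M₀/L = 14/10 = 7/5 kN
  R_B = -M₀/L = -14/10 = -7/5 kN
Superposition: R_A = 56/15 kN, R_B = 49/15 kN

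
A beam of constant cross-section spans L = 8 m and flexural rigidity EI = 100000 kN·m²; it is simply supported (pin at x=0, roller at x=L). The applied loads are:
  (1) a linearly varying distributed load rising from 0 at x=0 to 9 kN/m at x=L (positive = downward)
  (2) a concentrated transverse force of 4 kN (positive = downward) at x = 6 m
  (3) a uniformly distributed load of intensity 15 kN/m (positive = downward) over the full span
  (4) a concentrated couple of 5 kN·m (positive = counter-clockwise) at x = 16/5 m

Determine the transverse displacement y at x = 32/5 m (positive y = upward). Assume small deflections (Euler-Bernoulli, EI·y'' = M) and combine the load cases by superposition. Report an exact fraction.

Load 1 — triangular load w₀=9 kN/m (0→w₀ over full span):
  y_1 = -w₀x(7L⁴-10L²x²+3x⁴)/(360LEI) = -9·(32/5)·(7·8⁴-10·8²·(32/5)²+3·(32/5)⁴)/(360·8·100000) = -73152/48828125 m
Load 2 — point force P=4 kN at a=6 m (b=L-a=2):
  y_2 = -Pa(L-x)(2Lx-a²-x²)/(6LEI)  [x>a] = -4·6·(8-(32/5))·(2·8·(32/5)-6²-(32/5)²)/(6·8·100000) = -159/781250 m
Load 3 — uniform load w=15 kN/m over full span:
  y_3 = -wx(L³-2Lx²+x³)/(24EI) = -15·(32/5)·(8³-2·8·(32/5)²+(32/5)³)/(24·100000) = -1856/390625 m
Load 4 — applied couple M₀=5 kN·m at a=16/5 m (b=L-a=24/5):
  y_4 = (M₀x³/(6L)-M₀(x-a)²/2+C₁x)/EI  [x>a] with C₁=M₀(3b²-L²)/(6L)=8/15 = (5·(32/5)³/(6·8)-5·((32/5)-(16/5))²/2+(8/15)·(32/5))/100000 = 4/78125 m
Superposition: y = Σ y_i = -625179/97656250 m ≈ -0.006402 m

y(32/5) = -625179/97656250 m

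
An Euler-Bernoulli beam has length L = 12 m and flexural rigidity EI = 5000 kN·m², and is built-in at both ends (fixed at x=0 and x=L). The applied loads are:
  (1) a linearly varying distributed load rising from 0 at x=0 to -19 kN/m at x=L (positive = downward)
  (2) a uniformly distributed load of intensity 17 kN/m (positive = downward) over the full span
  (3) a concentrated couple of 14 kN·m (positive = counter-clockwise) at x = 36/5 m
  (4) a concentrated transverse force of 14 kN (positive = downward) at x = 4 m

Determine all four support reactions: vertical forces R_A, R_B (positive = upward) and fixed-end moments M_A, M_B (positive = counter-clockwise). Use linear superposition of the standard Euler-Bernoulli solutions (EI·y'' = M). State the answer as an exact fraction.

Load 1 — triangular load w₀=-19 kN/m (0→w₀ over full span):
  R_A = 3w₀L/20 = 3·(-19)·12/20 = -171/5 kN
  M_A = w₀L²/30 = (-19)·12²/30 = -456/5 kN·m
  R_B = 7w₀L/20 = 7·(-19)·12/20 = -399/5 kN
  M_B = -w₀L²/20 = -(-19)·12²/20 = 684/5 kN·m
Load 2 — uniform load w=17 kN/m over full span:
  R_A = wL/2 = 17·12/2 = 102 kN
  M_A = wL²/12 = 17·12²/12 = 204 kN·m
  R_B = wL/2 = 17·12/2 = 102 kN
  M_B = -wL²/12 = -17·12²/12 = -204 kN·m
Load 3 — applied couple M₀=14 kN·m at a=36/5 m (b=L-a=24/5):
  R_A = 6M₀ab/L³ = 6·14·(36/5)·(24/5)/12³ = 42/25 kN
  M_A = M₀b(2a-b)/L² = 14·(24/5)·(2·(36/5)-(24/5))/12² = 112/25 kN·m
  R_B = -6M₀ab/L³ = -6·14·(36/5)·(24/5)/12³ = -42/25 kN
  M_B = M₀a(2b-a)/L² = 14·(36/5)·(2·(24/5)-(36/5))/12² = 42/25 kN·m
Load 4 — point force P=14 kN at a=4 m (b=L-a=8):
  R_A = Pb²(3a+b)/L³ = 14·8²·(3·4+8)/12³ = 280/27 kN
  M_A = Pab²/L² = 14·4·8²/12² = 224/9 kN·m
  R_B = Pa²(a+3b)/L³ = 14·4²·(4+3·8)/12³ = 98/27 kN
  M_B = -Pa²b/L² = -14·4²·8/12² = -112/9 kN·m
Superposition: R_A = 53899/675 kN, M_A = 31988/225 kN·m, R_B = 16301/675 kN, M_B = -17542/225 kN·m

R_A = 53899/675 kN, M_A = 31988/225 kN·m, R_B = 16301/675 kN, M_B = -17542/225 kN·m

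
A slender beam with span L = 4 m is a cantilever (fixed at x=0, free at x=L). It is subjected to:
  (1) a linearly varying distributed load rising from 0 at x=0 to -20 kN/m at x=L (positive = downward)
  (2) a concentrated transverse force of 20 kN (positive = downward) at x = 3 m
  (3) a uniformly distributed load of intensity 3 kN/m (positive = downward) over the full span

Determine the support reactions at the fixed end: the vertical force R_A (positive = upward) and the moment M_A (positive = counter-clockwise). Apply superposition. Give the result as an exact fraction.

Load 1 — triangular load w₀=-20 kN/m (0→w₀ over full span):
  R_A = w₀L/2 = (-20)·4/2 = -40 kN
  M_A = w₀L²/3 = (-20)·4²/3 = -320/3 kN·m
Load 2 — point force P=20 kN at a=3 m (b=L-a=1):
  R_A = P = 20 kN
  M_A = Pa = 20·3 = 60 kN·m
Load 3 — uniform load w=3 kN/m over full span:
  R_A = wL = 3·4 = 12 kN
  M_A = wL²/2 = 3·4²/2 = 24 kN·m
Superposition: R_A = -8 kN, M_A = -68/3 kN·m

R_A = -8 kN, M_A = -68/3 kN·m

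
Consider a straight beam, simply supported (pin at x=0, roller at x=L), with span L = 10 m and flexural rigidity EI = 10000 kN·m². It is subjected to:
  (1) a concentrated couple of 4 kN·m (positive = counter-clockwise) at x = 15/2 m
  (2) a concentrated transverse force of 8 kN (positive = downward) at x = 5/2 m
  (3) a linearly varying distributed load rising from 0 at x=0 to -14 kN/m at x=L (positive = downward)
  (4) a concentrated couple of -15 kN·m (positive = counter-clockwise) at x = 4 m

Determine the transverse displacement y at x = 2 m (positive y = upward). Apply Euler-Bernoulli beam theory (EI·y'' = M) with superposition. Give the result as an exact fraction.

y(2) = 31343/750000 m

Load 1 — applied couple M₀=4 kN·m at a=15/2 m (b=L-a=5/2):
  y_1 = (M₀x³/(6L)+C₁x)/EI  [x≤a] with C₁=M₀(3b²-L²)/(6L)=-65/12 = (4·2³/(6·10)+(-65/12)·2)/10000 = -103/100000 m
Load 2 — point force P=8 kN at a=5/2 m (b=L-a=15/2):
  y_2 = -Pbx(L²-b²-x²)/(6LEI)  [x≤a] = -8·(15/2)·2·(10²-(15/2)²-2²)/(6·10·10000) = -159/20000 m
Load 3 — triangular load w₀=-14 kN/m (0→w₀ over full span):
  y_3 = -w₀x(7L⁴-10L²x²+3x⁴)/(360LEI) = -(-14)·2·(7·10⁴-10·10²·2²+3·2⁴)/(360·10·10000) = 2408/46875 m
Load 4 — applied couple M₀=-15 kN·m at a=4 m (b=L-a=6):
  y_4 = (M₀x³/(6L)+C₁x)/EI  [x≤a] with C₁=M₀(3b²-L²)/(6L)=-2 = ((-15)·2³/(6·10)+(-2)·2)/10000 = -3/5000 m
Superposition: y = Σ y_i = 31343/750000 m ≈ 0.041791 m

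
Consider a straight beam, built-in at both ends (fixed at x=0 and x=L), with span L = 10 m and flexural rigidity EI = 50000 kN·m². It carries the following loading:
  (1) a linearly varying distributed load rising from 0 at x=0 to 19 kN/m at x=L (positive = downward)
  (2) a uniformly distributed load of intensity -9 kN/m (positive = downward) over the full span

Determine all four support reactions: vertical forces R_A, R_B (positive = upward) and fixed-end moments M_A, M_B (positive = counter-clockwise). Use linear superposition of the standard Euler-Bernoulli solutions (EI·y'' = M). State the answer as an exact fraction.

R_A = -33/2 kN, M_A = -35/3 kN·m, R_B = 43/2 kN, M_B = -20 kN·m

Load 1 — triangular load w₀=19 kN/m (0→w₀ over full span):
  R_A = 3w₀L/20 = 3·19·10/20 = 57/2 kN
  M_A = w₀L²/30 = 19·10²/30 = 190/3 kN·m
  R_B = 7w₀L/20 = 7·19·10/20 = 133/2 kN
  M_B = -w₀L²/20 = -19·10²/20 = -95 kN·m
Load 2 — uniform load w=-9 kN/m over full span:
  R_A = wL/2 = (-9)·10/2 = -45 kN
  M_A = wL²/12 = (-9)·10²/12 = -75 kN·m
  R_B = wL/2 = (-9)·10/2 = -45 kN
  M_B = -wL²/12 = -(-9)·10²/12 = 75 kN·m
Superposition: R_A = -33/2 kN, M_A = -35/3 kN·m, R_B = 43/2 kN, M_B = -20 kN·m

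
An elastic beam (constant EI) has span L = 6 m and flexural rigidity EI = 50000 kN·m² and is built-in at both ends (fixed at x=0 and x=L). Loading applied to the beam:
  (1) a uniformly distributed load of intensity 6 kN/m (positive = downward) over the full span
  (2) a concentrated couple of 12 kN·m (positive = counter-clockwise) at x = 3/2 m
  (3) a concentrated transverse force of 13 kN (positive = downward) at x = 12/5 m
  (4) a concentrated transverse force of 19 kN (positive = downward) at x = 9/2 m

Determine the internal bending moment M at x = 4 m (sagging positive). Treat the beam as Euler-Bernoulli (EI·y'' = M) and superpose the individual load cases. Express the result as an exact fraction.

M(4) = 53781/4000 kN·m

Load 1 — uniform load w=6 kN/m over full span:
  M_1 = wLx/2 - wL²/12 - wx²/2 = 6·6·4/2 - 6·6²/12 - 6·4²/2 = 6 kN·m
Load 2 — applied couple M₀=12 kN·m at a=3/2 m (b=L-a=9/2):
  M_2 = R_Ax - M_A - M₀  [x>a] with R_A=9/4, M_A=-9/4 = (9/4)·4 - (-9/4) - 12 = -3/4 kN·m
Load 3 — point force P=13 kN at a=12/5 m (b=L-a=18/5):
  M_3 = Pa²(a+3b)(L-x)/L³ - Pa²b/L²  [x>a] = 13·(12/5)²·((12/5)+3·(18/5))·(6-4)/6³ - 13·(12/5)²·(18/5)/6² = 208/125 kN·m
Load 4 — point force P=19 kN at a=9/2 m (b=L-a=3/2):
  M_4 = Pb²(3a+b)x/L³ - Pab²/L²  [x≤a] = 19·(3/2)²·(3·(9/2)+(3/2))·4/6³ - 19·(9/2)·(3/2)²/6² = 209/32 kN·m
Superposition: M = Σ M_i = 53781/4000 kN·m ≈ 13.445250 kN·m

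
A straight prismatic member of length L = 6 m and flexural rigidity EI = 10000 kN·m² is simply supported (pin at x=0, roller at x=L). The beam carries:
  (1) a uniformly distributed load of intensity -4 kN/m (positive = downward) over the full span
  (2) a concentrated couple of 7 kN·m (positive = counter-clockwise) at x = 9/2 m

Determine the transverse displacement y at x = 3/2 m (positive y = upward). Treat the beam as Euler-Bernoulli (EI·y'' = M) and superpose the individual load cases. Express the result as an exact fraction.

y(3/2) = 1287/320000 m

Load 1 — uniform load w=-4 kN/m over full span:
  y_1 = -wx(L³-2Lx²+x³)/(24EI) = -(-4)·(3/2)·(6³-2·6·(3/2)²+(3/2)³)/(24·10000) = 1539/320000 m
Load 2 — applied couple M₀=7 kN·m at a=9/2 m (b=L-a=3/2):
  y_2 = (M₀x³/(6L)+C₁x)/EI  [x≤a] with C₁=M₀(3b²-L²)/(6L)=-91/16 = (7·(3/2)³/(6·6)+(-91/16)·(3/2))/10000 = -63/80000 m
Superposition: y = Σ y_i = 1287/320000 m ≈ 0.004022 m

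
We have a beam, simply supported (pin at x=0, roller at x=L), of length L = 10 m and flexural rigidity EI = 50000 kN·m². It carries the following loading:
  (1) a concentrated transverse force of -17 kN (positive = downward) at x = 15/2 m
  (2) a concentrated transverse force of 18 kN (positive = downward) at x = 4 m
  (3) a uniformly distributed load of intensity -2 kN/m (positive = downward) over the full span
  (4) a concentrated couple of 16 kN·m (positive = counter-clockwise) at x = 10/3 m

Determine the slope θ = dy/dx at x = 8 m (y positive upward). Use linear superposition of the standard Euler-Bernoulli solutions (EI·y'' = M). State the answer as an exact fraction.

θ(8) = -88771/72000000 rad

Load 1 — point force P=-17 kN at a=15/2 m (b=L-a=5/2):
  θ_1 = -Pa(2L²-6Lx+3x²+a²)/(6LEI)  [x>a] = -(-17)·(15/2)·(2·10²-6·10·8+3·8²+(15/2)²)/(6·10·50000) = -2159/1600000 rad
Load 2 — point force P=18 kN at a=4 m (b=L-a=6):
  θ_2 = -Pa(2L²-6Lx+3x²+a²)/(6LEI)  [x>a] = -18·4·(2·10²-6·10·8+3·8²+4²)/(6·10·50000) = 27/15625 rad
Load 3 — uniform load w=-2 kN/m over full span:
  θ_3 = -w(L³-6Lx²+4x³)/(24EI) = -(-2)·(10³-6·10·8²+4·8³)/(24·50000) = -33/25000 rad
Load 4 — applied couple M₀=16 kN·m at a=10/3 m (b=L-a=20/3):
  θ_4 = (M₀x²/(2L)-M₀(x-a)+C₁)/EI  [x>a] with C₁=M₀(3b²-L²)/(6L)=80/9 = (16·8²/(2·10)-16·(8-(10/3))+(80/9))/50000 = -41/140625 rad
Superposition: θ = Σ θ_i = -88771/72000000 rad ≈ -0.001233 rad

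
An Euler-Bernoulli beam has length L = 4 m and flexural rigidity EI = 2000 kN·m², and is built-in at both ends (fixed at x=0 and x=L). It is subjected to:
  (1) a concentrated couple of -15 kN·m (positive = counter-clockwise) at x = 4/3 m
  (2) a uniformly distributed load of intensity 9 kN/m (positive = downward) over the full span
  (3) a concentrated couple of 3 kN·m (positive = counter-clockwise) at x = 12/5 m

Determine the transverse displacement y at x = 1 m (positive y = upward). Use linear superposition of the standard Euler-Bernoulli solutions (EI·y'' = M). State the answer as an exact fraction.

y(1) = -541/240000 m

Load 1 — applied couple M₀=-15 kN·m at a=4/3 m (b=L-a=8/3):
  y_1 = (R_Ax³/6 - M_Ax²/2)/EI  [x≤a] with R_A=-5, M_A=0 = ((-5)·1³/6 - 0·1²/2)/2000 = -1/2400 m
Load 2 — uniform load w=9 kN/m over full span:
  y_2 = -wx²(L-x)²/(24EI) = -9·1²·(4-1)²/(24·2000) = -27/16000 m
Load 3 — applied couple M₀=3 kN·m at a=12/5 m (b=L-a=8/5):
  y_3 = (R_Ax³/6 - M_Ax²/2)/EI  [x≤a] with R_A=27/25, M_A=24/25 = ((27/25)·1³/6 - (24/25)·1²/2)/2000 = -3/20000 m
Superposition: y = Σ y_i = -541/240000 m ≈ -0.002254 m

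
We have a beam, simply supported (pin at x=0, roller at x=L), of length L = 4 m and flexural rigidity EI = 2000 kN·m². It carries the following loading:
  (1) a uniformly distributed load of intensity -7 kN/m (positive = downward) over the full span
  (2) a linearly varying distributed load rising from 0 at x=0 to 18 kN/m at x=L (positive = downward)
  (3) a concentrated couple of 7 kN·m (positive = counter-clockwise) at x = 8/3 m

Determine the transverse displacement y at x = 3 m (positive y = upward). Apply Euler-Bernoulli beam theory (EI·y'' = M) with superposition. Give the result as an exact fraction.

Load 1 — uniform load w=-7 kN/m over full span:
  y_1 = -wx(L³-2Lx²+x³)/(24EI) = -(-7)·3·(4³-2·4·3²+3³)/(24·2000) = 133/16000 m
Load 2 — triangular load w₀=18 kN/m (0→w₀ over full span):
  y_2 = -w₀x(7L⁴-10L²x²+3x⁴)/(360LEI) = -18·3·(7·4⁴-10·4²·3²+3·3⁴)/(360·4·2000) = -357/32000 m
Load 3 — applied couple M₀=7 kN·m at a=8/3 m (b=L-a=4/3):
  y_3 = (M₀x³/(6L)-M₀(x-a)²/2+C₁x)/EI  [x>a] with C₁=M₀(3b²-L²)/(6L)=-28/9 = (7·3³/(6·4)-7·(3-(8/3))²/2+(-28/9)·3)/2000 = -133/144000 m
Superposition: y = Σ y_i = -217/57600 m ≈ -0.003767 m

y(3) = -217/57600 m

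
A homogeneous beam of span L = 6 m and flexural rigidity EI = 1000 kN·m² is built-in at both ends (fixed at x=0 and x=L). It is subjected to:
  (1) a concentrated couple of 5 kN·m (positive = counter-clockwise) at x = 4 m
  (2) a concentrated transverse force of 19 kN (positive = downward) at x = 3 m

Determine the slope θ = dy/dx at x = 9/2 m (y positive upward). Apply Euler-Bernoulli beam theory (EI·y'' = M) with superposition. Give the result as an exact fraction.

Load 1 — applied couple M₀=5 kN·m at a=4 m (b=L-a=2):
  θ_1 = (R_Ax²/2 - M_Ax - M₀(x-a))/EI  [x>a] with R_A=10/9, M_A=5/3 = ((10/9)·(9/2)²/2 - (5/3)·(9/2) - 5·((9/2)-4))/1000 = 1/800 rad
Load 2 — point force P=19 kN at a=3 m (b=L-a=3):
  θ_2 = Pa²(L-x)(2bL-(3b+a)(L-x))/(2L³EI)  [x>a] = 19·3²·(6-(9/2))·(2·3·6-(3·3+3)·(6-(9/2)))/(2·6³·1000) = 171/16000 rad
Superposition: θ = Σ θ_i = 191/16000 rad ≈ 0.011938 rad

θ(9/2) = 191/16000 rad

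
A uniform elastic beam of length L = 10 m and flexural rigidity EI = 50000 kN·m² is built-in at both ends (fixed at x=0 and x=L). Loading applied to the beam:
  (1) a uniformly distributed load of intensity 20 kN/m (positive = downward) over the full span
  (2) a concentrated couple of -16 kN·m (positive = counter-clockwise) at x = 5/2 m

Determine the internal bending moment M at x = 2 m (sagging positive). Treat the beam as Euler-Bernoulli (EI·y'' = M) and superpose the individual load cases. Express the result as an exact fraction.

Load 1 — uniform load w=20 kN/m over full span:
  M_1 = wLx/2 - wL²/12 - wx²/2 = 20·10·2/2 - 20·10²/12 - 20·2²/2 = -20/3 kN·m
Load 2 — applied couple M₀=-16 kN·m at a=5/2 m (b=L-a=15/2):
  M_2 = R_Ax - M_A  [x≤a] with R_A=-9/5, M_A=3 = (-9/5)·2 - 3 = -33/5 kN·m
Superposition: M = Σ M_i = -199/15 kN·m ≈ -13.266667 kN·m

M(2) = -199/15 kN·m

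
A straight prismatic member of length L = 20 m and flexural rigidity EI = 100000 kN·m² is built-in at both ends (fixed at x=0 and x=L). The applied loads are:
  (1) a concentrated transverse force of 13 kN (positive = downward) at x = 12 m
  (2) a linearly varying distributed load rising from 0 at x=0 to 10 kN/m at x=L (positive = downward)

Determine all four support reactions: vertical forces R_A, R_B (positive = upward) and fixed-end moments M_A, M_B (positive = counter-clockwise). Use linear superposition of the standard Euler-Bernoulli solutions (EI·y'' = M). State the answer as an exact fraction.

R_A = 4322/125 kN, M_A = 11872/75 kN·m, R_B = 9803/125 kN, M_B = -5936/25 kN·m

Load 1 — point force P=13 kN at a=12 m (b=L-a=8):
  R_A = Pb²(3a+b)/L³ = 13·8²·(3·12+8)/20³ = 572/125 kN
  M_A = Pab²/L² = 13·12·8²/20² = 624/25 kN·m
  R_B = Pa²(a+3b)/L³ = 13·12²·(12+3·8)/20³ = 1053/125 kN
  M_B = -Pa²b/L² = -13·12²·8/20² = -936/25 kN·m
Load 2 — triangular load w₀=10 kN/m (0→w₀ over full span):
  R_A = 3w₀L/20 = 3·10·20/20 = 30 kN
  M_A = w₀L²/30 = 10·20²/30 = 400/3 kN·m
  R_B = 7w₀L/20 = 7·10·20/20 = 70 kN
  M_B = -w₀L²/20 = -10·20²/20 = -200 kN·m
Superposition: R_A = 4322/125 kN, M_A = 11872/75 kN·m, R_B = 9803/125 kN, M_B = -5936/25 kN·m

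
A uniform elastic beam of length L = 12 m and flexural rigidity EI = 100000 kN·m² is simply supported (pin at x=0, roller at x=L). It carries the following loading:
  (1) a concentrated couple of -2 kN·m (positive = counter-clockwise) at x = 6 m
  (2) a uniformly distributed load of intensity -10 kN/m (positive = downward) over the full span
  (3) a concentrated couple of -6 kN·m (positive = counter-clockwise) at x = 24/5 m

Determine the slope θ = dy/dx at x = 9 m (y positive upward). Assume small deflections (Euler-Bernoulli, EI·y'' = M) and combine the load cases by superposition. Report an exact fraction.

Load 1 — applied couple M₀=-2 kN·m at a=6 m (b=L-a=6):
  θ_1 = (M₀x²/(2L)-M₀(x-a)+C₁)/EI  [x>a] with C₁=M₀(3b²-L²)/(6L)=1 = ((-2)·9²/(2·12)-(-2)·(9-6)+1)/100000 = 1/400000 rad
Load 2 — uniform load w=-10 kN/m over full span:
  θ_2 = -w(L³-6Lx²+4x³)/(24EI) = -(-10)·(12³-6·12·9²+4·9³)/(24·100000) = -99/20000 rad
Load 3 — applied couple M₀=-6 kN·m at a=24/5 m (b=L-a=36/5):
  θ_3 = (M₀x²/(2L)-M₀(x-a)+C₁)/EI  [x>a] with C₁=M₀(3b²-L²)/(6L)=-24/25 = ((-6)·9²/(2·12)-(-6)·(9-(24/5))+(-24/25))/100000 = 399/10000000 rad
Superposition: θ = Σ θ_i = -12269/2500000 rad ≈ -0.004908 rad

θ(9) = -12269/2500000 rad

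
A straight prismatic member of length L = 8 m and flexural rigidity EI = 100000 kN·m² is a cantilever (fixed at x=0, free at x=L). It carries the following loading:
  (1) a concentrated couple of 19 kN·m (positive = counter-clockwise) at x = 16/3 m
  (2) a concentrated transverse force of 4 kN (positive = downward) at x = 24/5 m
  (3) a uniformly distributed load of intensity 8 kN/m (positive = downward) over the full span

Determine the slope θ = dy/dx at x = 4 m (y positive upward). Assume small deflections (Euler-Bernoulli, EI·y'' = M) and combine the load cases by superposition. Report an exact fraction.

Load 1 — applied couple M₀=19 kN·m at a=16/3 m (b=L-a=8/3):
  θ_1 = M₀x/EI  [x≤a] = 19·4/100000 = 19/25000 rad
Load 2 — point force P=4 kN at a=24/5 m (b=L-a=16/5):
  θ_2 = -Px(2a-x)/(2EI)  [x≤a] = -4·4·(2·(24/5)-4)/(2·100000) = -7/15625 rad
Load 3 — uniform load w=8 kN/m over full span:
  θ_3 = -wx(x²-3Lx+3L²)/(6EI) = -8·4·(4²-3·8·4+3·8²)/(6·100000) = -56/9375 rad
Superposition: θ = Σ θ_i = -2123/375000 rad ≈ -0.005661 rad

θ(4) = -2123/375000 rad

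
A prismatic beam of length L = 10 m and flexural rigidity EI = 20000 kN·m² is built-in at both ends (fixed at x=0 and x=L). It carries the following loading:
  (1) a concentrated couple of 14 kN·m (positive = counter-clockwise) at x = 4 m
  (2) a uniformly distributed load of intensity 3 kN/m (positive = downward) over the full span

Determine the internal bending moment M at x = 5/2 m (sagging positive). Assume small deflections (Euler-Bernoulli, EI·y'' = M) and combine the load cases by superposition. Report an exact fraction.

Load 1 — applied couple M₀=14 kN·m at a=4 m (b=L-a=6):
  M_1 = R_Ax - M_A  [x≤a] with R_A=252/125, M_A=42/25 = (252/125)·(5/2) - (42/25) = 84/25 kN·m
Load 2 — uniform load w=3 kN/m over full span:
  M_2 = wLx/2 - wL²/12 - wx²/2 = 3·10·(5/2)/2 - 3·10²/12 - 3·(5/2)²/2 = 25/8 kN·m
Superposition: M = Σ M_i = 1297/200 kN·m ≈ 6.485000 kN·m

M(5/2) = 1297/200 kN·m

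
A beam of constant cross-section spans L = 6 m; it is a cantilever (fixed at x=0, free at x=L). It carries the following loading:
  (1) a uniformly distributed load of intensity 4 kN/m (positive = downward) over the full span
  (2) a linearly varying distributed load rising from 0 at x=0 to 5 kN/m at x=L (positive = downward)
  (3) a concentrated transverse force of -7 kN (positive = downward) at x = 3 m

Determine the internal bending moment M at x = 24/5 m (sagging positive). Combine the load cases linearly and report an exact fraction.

M(24/5) = -156/25 kN·m

Load 1 — uniform load w=4 kN/m over full span:
  M_1 = -w(L-x)²/2 = -4·(6-(24/5))²/2 = -72/25 kN·m
Load 2 — triangular load w₀=5 kN/m (0→w₀ over full span):
  M_2 = w₀Lx/2 - w₀L²/3 - w₀x³/(6L) = 5·6·(24/5)/2 - 5·6²/3 - 5·(24/5)³/(6·6) = -84/25 kN·m
Load 3 — point force P=-7 kN at a=3 m (b=L-a=3):
  M_3 = 0  [x>a] = 0 kN·m
Superposition: M = Σ M_i = -156/25 kN·m ≈ -6.240000 kN·m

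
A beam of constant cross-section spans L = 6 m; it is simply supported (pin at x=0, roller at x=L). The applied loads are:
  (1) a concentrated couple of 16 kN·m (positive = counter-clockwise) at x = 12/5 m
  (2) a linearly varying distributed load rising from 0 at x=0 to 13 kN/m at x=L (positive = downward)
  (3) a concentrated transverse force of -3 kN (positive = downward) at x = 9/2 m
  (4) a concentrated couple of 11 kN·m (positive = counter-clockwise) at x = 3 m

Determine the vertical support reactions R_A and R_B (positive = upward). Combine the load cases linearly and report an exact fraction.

Load 1 — applied couple M₀=16 kN·m at a=12/5 m (b=L-a=18/5):
  R_A = M₀/L = 16/6 = 8/3 kN
  R_B = -M₀/L = -16/6 = -8/3 kN
Load 2 — triangular load w₀=13 kN/m (0→w₀ over full span):
  R_A = w₀L/6 = 13·6/6 = 13 kN
  R_B = w₀L/3 = 13·6/3 = 26 kN
Load 3 — point force P=-3 kN at a=9/2 m (b=L-a=3/2):
  R_A = Pb/L = (-3)·(3/2)/6 = -3/4 kN
  R_B = Pa/L = (-3)·(9/2)/6 = -9/4 kN
Load 4 — applied couple M₀=11 kN·m at a=3 m (b=L-a=3):
  R_A = M₀/L = 11/6 kN
  R_B = -M₀/L = -11/6 kN
Superposition: R_A = 67/4 kN, R_B = 77/4 kN

R_A = 67/4 kN, R_B = 77/4 kN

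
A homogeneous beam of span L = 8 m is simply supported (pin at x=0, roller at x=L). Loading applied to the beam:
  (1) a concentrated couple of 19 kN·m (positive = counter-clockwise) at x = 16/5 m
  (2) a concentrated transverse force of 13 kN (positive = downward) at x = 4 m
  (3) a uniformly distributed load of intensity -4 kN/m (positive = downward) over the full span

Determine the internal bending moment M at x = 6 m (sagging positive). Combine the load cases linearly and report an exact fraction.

M(6) = -63/4 kN·m

Load 1 — applied couple M₀=19 kN·m at a=16/5 m (b=L-a=24/5):
  M_1 = M₀x/L - M₀  [x>a] = 19·6/8 - 19 = -19/4 kN·m
Load 2 — point force P=13 kN at a=4 m (b=L-a=4):
  M_2 = Pa(L-x)/L  [x>a] = 13·4·(8-6)/8 = 13 kN·m
Load 3 — uniform load w=-4 kN/m over full span:
  M_3 = wx(L-x)/2 = (-4)·6·(8-6)/2 = -24 kN·m
Superposition: M = Σ M_i = -63/4 kN·m ≈ -15.750000 kN·m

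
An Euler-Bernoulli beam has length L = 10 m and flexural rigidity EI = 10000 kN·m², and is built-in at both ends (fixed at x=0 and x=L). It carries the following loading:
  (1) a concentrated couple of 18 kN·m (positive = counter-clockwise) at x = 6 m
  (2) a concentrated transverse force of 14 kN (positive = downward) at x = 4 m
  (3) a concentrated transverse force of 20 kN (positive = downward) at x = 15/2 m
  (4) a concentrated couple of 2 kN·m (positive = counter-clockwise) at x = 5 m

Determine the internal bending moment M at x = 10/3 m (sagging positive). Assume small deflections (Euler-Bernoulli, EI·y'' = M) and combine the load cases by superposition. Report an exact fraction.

Load 1 — applied couple M₀=18 kN·m at a=6 m (b=L-a=4):
  M_1 = R_Ax - M_A  [x≤a] with R_A=324/125, M_A=144/25 = (324/125)·(10/3) - (144/25) = 72/25 kN·m
Load 2 — point force P=14 kN at a=4 m (b=L-a=6):
  M_2 = Pb²(3a+b)x/L³ - Pab²/L²  [x≤a] = 14·6²·(3·4+6)·(10/3)/10³ - 14·4·6²/10² = 252/25 kN·m
Load 3 — point force P=20 kN at a=15/2 m (b=L-a=5/2):
  M_3 = Pb²(3a+b)x/L³ - Pab²/L²  [x≤a] = 20·(5/2)²·(3·(15/2)+(5/2))·(10/3)/10³ - 20·(15/2)·(5/2)²/10² = 25/24 kN·m
Load 4 — applied couple M₀=2 kN·m at a=5 m (b=L-a=5):
  M_4 = R_Ax - M_A  [x≤a] with R_A=3/10, M_A=1/2 = (3/10)·(10/3) - (1/2) = 1/2 kN·m
Superposition: M = Σ M_i = 8701/600 kN·m ≈ 14.501667 kN·m

M(10/3) = 8701/600 kN·m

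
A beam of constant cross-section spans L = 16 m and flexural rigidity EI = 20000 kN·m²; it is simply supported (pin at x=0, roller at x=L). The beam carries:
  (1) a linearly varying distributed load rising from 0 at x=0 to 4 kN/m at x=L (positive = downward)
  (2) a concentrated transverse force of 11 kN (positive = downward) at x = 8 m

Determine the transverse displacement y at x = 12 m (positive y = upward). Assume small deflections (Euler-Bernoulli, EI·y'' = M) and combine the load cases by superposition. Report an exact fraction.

y(12) = -359/3750 m

Load 1 — triangular load w₀=4 kN/m (0→w₀ over full span):
  y_1 = -w₀x(7L⁴-10L²x²+3x⁴)/(360LEI) = -4·12·(7·16⁴-10·16²·12²+3·12⁴)/(360·16·20000) = -119/1875 m
Load 2 — point force P=11 kN at a=8 m (b=L-a=8):
  y_2 = -Pa(L-x)(2Lx-a²-x²)/(6LEI)  [x>a] = -11·8·(16-12)·(2·16·12-8²-12²)/(6·16·20000) = -121/3750 m
Superposition: y = Σ y_i = -359/3750 m ≈ -0.095733 m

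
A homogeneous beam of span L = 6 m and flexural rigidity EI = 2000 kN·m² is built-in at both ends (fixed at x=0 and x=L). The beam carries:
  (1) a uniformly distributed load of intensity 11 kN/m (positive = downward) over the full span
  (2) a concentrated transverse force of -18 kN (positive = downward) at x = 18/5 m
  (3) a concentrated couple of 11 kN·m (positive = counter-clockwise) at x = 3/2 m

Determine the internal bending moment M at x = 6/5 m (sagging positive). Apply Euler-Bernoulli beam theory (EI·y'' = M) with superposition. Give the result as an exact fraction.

Load 1 — uniform load w=11 kN/m over full span:
  M_1 = wLx/2 - wL²/12 - wx²/2 = 11·6·(6/5)/2 - 11·6²/12 - 11·(6/5)²/2 = -33/25 kN·m
Load 2 — point force P=-18 kN at a=18/5 m (b=L-a=12/5):
  M_2 = Pb²(3a+b)x/L³ - Pab²/L²  [x≤a] = (-18)·(12/5)²·(3·(18/5)+(12/5))·(6/5)/6³ - (-18)·(18/5)·(12/5)²/6² = 1728/625 kN·m
Load 3 — applied couple M₀=11 kN·m at a=3/2 m (b=L-a=9/2):
  M_3 = R_Ax - M_A  [x≤a] with R_A=33/16, M_A=-33/16 = (33/16)·(6/5) - (-33/16) = 363/80 kN·m
Superposition: M = Σ M_i = 59823/10000 kN·m ≈ 5.982300 kN·m

M(6/5) = 59823/10000 kN·m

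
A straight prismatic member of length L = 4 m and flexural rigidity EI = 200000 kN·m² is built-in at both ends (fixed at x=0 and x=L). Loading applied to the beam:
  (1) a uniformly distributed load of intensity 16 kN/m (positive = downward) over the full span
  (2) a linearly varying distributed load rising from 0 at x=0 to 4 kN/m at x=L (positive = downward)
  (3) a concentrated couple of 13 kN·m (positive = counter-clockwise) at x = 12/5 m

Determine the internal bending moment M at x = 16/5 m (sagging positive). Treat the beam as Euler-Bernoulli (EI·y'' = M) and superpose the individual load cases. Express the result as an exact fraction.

Load 1 — uniform load w=16 kN/m over full span:
  M_1 = wLx/2 - wL²/12 - wx²/2 = 16·4·(16/5)/2 - 16·4²/12 - 16·(16/5)²/2 = -64/75 kN·m
Load 2 — triangular load w₀=4 kN/m (0→w₀ over full span):
  M_2 = 3w₀Lx/20 - w₀L²/30 - w₀x³/(6L) = 3·4·4·(16/5)/20 - 4·4²/30 - 4·(16/5)³/(6·4) = 32/375 kN·m
Load 3 — applied couple M₀=13 kN·m at a=12/5 m (b=L-a=8/5):
  M_3 = R_Ax - M_A - M₀  [x>a] with R_A=117/25, M_A=104/25 = (117/25)·(16/5) - (104/25) - 13 = -273/125 kN·m
Superposition: M = Σ M_i = -369/125 kN·m ≈ -2.952000 kN·m

M(16/5) = -369/125 kN·m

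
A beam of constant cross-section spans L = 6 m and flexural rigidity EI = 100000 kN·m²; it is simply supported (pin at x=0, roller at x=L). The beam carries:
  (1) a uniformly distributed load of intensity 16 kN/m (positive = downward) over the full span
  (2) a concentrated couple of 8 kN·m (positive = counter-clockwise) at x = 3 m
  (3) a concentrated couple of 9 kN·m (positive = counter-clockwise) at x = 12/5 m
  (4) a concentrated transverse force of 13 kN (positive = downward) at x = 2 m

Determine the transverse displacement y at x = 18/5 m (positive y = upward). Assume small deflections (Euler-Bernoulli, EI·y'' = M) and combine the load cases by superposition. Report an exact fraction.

Load 1 — uniform load w=16 kN/m over full span:
  y_1 = -wx(L³-2Lx²+x³)/(24EI) = -16·(18/5)·(6³-2·6·(18/5)²+(18/5)³)/(24·100000) = -5022/1953125 m
Load 2 — applied couple M₀=8 kN·m at a=3 m (b=L-a=3):
  y_2 = (M₀x³/(6L)-M₀(x-a)²/2+C₁x)/EI  [x>a] with C₁=M₀(3b²-L²)/(6L)=-2 = (8·(18/5)³/(6·6)-8·((18/5)-3)²/2+(-2)·(18/5))/100000 = 27/1562500 m
Load 3 — applied couple M₀=9 kN·m at a=12/5 m (b=L-a=18/5):
  y_3 = (M₀x³/(6L)-M₀(x-a)²/2+C₁x)/EI  [x>a] with C₁=M₀(3b²-L²)/(6L)=18/25 = (9·(18/5)³/(6·6)-9·((18/5)-(12/5))²/2+(18/25)·(18/5))/100000 = 243/3125000 m
Load 4 — point force P=13 kN at a=2 m (b=L-a=4):
  y_4 = -Pa(L-x)(2Lx-a²-x²)/(6LEI)  [x>a] = -13·2·(6-(18/5))·(2·6·(18/5)-2²-(18/5)²)/(6·6·100000) = -533/1171875 m
Superposition: y = Σ y_i = -137393/46875000 m ≈ -0.002931 m

y(18/5) = -137393/46875000 m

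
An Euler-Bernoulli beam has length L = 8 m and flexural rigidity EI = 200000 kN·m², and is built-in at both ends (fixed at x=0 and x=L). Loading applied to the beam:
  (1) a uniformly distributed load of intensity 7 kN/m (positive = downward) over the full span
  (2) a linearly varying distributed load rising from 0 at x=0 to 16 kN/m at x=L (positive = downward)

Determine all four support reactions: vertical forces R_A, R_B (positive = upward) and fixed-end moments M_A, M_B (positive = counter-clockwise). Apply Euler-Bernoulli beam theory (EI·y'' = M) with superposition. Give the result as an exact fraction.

Load 1 — uniform load w=7 kN/m over full span:
  R_A = wL/2 = 7·8/2 = 28 kN
  M_A = wL²/12 = 7·8²/12 = 112/3 kN·m
  R_B = wL/2 = 7·8/2 = 28 kN
  M_B = -wL²/12 = -7·8²/12 = -112/3 kN·m
Load 2 — triangular load w₀=16 kN/m (0→w₀ over full span):
  R_A = 3w₀L/20 = 3·16·8/20 = 96/5 kN
  M_A = w₀L²/30 = 16·8²/30 = 512/15 kN·m
  R_B = 7w₀L/20 = 7·16·8/20 = 224/5 kN
  M_B = -w₀L²/20 = -16·8²/20 = -256/5 kN·m
Superposition: R_A = 236/5 kN, M_A = 1072/15 kN·m, R_B = 364/5 kN, M_B = -1328/15 kN·m

R_A = 236/5 kN, M_A = 1072/15 kN·m, R_B = 364/5 kN, M_B = -1328/15 kN·m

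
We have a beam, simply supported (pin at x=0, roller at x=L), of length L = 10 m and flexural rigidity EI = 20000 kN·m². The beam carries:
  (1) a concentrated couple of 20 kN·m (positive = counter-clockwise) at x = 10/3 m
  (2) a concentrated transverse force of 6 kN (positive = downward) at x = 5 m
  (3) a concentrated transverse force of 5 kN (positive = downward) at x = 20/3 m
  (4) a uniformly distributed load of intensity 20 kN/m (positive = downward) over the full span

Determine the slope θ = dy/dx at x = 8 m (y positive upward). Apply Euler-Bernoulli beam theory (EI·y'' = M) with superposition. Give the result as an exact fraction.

Load 1 — applied couple M₀=20 kN·m at a=10/3 m (b=L-a=20/3):
  θ_1 = (M₀x²/(2L)-M₀(x-a)+C₁)/EI  [x>a] with C₁=M₀(3b²-L²)/(6L)=100/9 = (20·8²/(2·10)-20·(8-(10/3))+(100/9))/20000 = -41/45000 rad
Load 2 — point force P=6 kN at a=5 m (b=L-a=5):
  θ_2 = -Pa(2L²-6Lx+3x²+a²)/(6LEI)  [x>a] = -6·5·(2·10²-6·10·8+3·8²+5²)/(6·10·20000) = 63/40000 rad
Load 3 — point force P=5 kN at a=20/3 m (b=L-a=10/3):
  θ_3 = -Pa(2L²-6Lx+3x²+a²)/(6LEI)  [x>a] = -5·(20/3)·(2·10²-6·10·8+3·8²+(20/3)²)/(6·10·20000) = 49/40500 rad
Load 4 — uniform load w=20 kN/m over full span:
  θ_4 = -w(L³-6Lx²+4x³)/(24EI) = -20·(10³-6·10·8²+4·8³)/(24·20000) = 33/1000 rad
Superposition: θ = Σ θ_i = 112991/3240000 rad ≈ 0.034874 rad

θ(8) = 112991/3240000 rad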